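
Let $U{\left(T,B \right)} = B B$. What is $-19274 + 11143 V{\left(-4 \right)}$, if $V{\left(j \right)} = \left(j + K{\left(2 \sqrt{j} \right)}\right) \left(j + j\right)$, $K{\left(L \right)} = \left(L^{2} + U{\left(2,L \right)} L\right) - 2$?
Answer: $1941894 + 5705216 i \approx 1.9419 \cdot 10^{6} + 5.7052 \cdot 10^{6} i$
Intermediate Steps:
$U{\left(T,B \right)} = B^{2}$
$K{\left(L \right)} = -2 + L^{2} + L^{3}$ ($K{\left(L \right)} = \left(L^{2} + L^{2} L\right) - 2 = \left(L^{2} + L^{3}\right) - 2 = -2 + L^{2} + L^{3}$)
$V{\left(j \right)} = 2 j \left(-2 + 5 j + 8 j^{\frac{3}{2}}\right)$ ($V{\left(j \right)} = \left(j + \left(-2 + \left(2 \sqrt{j}\right)^{2} + \left(2 \sqrt{j}\right)^{3}\right)\right) \left(j + j\right) = \left(j + \left(-2 + 4 j + 8 j^{\frac{3}{2}}\right)\right) 2 j = \left(-2 + 5 j + 8 j^{\frac{3}{2}}\right) 2 j = 2 j \left(-2 + 5 j + 8 j^{\frac{3}{2}}\right)$)
$-19274 + 11143 V{\left(-4 \right)} = -19274 + 11143 \cdot 2 \left(-4\right) \left(-2 + 5 \left(-4\right) + 8 \left(-4\right)^{\frac{3}{2}}\right) = -19274 + 11143 \cdot 2 \left(-4\right) \left(-2 - 20 + 8 \left(- 8 i\right)\right) = -19274 + 11143 \cdot 2 \left(-4\right) \left(-2 - 20 - 64 i\right) = -19274 + 11143 \cdot 2 \left(-4\right) \left(-22 - 64 i\right) = -19274 + 11143 \left(176 + 512 i\right) = -19274 + \left(1961168 + 5705216 i\right) = 1941894 + 5705216 i$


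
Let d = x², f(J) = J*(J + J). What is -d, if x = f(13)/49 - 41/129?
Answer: -1729977649/39955041 ≈ -43.298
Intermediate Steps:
f(J) = 2*J² (f(J) = J*(2*J) = 2*J²)
x = 41593/6321 (x = (2*13²)/49 - 41/129 = (2*169)*(1/49) - 41*1/129 = 338*(1/49) - 41/129 = 338/49 - 41/129 = 41593/6321 ≈ 6.5801)
d = 1729977649/39955041 (d = (41593/6321)² = 1729977649/39955041 ≈ 43.298)
-d = -1*1729977649/39955041 = -1729977649/39955041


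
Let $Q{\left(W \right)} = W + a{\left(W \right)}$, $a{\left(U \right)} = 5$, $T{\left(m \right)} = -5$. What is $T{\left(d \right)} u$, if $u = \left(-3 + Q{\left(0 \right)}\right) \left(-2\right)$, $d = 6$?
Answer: $20$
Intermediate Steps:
$Q{\left(W \right)} = 5 + W$ ($Q{\left(W \right)} = W + 5 = 5 + W$)
$u = -4$ ($u = \left(-3 + \left(5 + 0\right)\right) \left(-2\right) = \left(-3 + 5\right) \left(-2\right) = 2 \left(-2\right) = -4$)
$T{\left(d \right)} u = \left(-5\right) \left(-4\right) = 20$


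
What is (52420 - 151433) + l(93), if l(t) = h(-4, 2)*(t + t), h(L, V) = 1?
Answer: -98827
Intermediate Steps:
l(t) = 2*t (l(t) = 1*(t + t) = 1*(2*t) = 2*t)
(52420 - 151433) + l(93) = (52420 - 151433) + 2*93 = -99013 + 186 = -98827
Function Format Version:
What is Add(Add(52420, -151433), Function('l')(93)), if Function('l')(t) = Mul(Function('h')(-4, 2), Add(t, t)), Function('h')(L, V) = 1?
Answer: -98827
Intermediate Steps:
Function('l')(t) = Mul(2, t) (Function('l')(t) = Mul(1, Add(t, t)) = Mul(1, Mul(2, t)) = Mul(2, t))
Add(Add(52420, -151433), Function('l')(93)) = Add(Add(52420, -151433), Mul(2, 93)) = Add(-99013, 186) = -98827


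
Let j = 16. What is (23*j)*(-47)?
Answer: -17296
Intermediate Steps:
(23*j)*(-47) = (23*16)*(-47) = 368*(-47) = -17296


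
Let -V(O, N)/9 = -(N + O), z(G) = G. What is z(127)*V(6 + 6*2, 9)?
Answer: 30861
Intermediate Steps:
V(O, N) = 9*N + 9*O (V(O, N) = -(-9)*(N + O) = -9*(-N - O) = 9*N + 9*O)
z(127)*V(6 + 6*2, 9) = 127*(9*9 + 9*(6 + 6*2)) = 127*(81 + 9*(6 + 12)) = 127*(81 + 9*18) = 127*(81 + 162) = 127*243 = 30861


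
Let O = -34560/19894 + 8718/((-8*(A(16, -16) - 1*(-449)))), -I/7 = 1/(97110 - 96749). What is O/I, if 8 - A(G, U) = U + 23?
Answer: 8960377751/41777400 ≈ 214.48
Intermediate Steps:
A(G, U) = -15 - U (A(G, U) = 8 - (U + 23) = 8 - (23 + U) = 8 + (-23 - U) = -15 - U)
I = -7/361 (I = -7/(97110 - 96749) = -7/361 ≈ -0.019391)
O = -24820991/5968200 (O = -34560/19894 + 8718/((-8*((-15 - 1*(-16)) - 1*(-449)))) = -34560*1/19894 + 8718/((-8*((-15 + 16) + 449))) = -17280/9947 + 8718/((-8*(1 + 449))) = -17280/9947 + 8718/((-8*450)) = -17280/9947 + 8718/(-3600) = -17280/9947 + 8718*(-1/3600) = -17280/9947 - 1453/600 = -24820991/5968200 ≈ -4.1589)
O/I = -24820991/(5968200*(-7/361)) = -24820991/5968200*(-361/7) = 8960377751/41777400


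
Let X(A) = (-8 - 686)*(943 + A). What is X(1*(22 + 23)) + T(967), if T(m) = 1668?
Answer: -684004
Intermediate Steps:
X(A) = -654442 - 694*A (X(A) = -694*(943 + A) = -654442 - 694*A)
X(1*(22 + 23)) + T(967) = (-654442 - 694*(22 + 23)) + 1668 = (-654442 - 694*45) + 1668 = (-654442 - 31230) + 1668 = -685672 + 1668 = -684004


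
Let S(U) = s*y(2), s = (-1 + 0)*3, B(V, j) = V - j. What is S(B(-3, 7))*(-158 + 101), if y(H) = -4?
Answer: -684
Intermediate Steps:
s = -3 (s = -1*3 = -3)
S(U) = 12 (S(U) = -3*(-4) = 12)
S(B(-3, 7))*(-158 + 101) = 12*(-158 + 101) = 12*(-57) = -684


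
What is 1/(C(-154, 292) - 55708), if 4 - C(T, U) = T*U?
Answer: -1/10736 ≈ -9.3145e-5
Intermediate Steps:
C(T, U) = 4 - T*U
1/(C(-154, 292) - 55708) = 1/((4 - 1*(-154)*292) - 55708) = 1/((4 + 44968) - 55708) = 1/(44972 - 55708) = 1/(-10736) = -1/10736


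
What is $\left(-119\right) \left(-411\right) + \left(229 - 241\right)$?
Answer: $48897$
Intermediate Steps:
$\left(-119\right) \left(-411\right) + \left(229 - 241\right) = 48909 - 12 = 48897$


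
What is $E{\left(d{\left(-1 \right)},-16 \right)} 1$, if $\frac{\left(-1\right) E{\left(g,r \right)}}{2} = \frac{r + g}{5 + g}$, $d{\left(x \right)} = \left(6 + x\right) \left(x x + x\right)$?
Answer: $\frac{32}{5} \approx 6.4$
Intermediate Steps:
$d{\left(x \right)} = \left(6 + x\right) \left(x + x^{2}\right)$ ($d{\left(x \right)} = \left(6 + x\right) \left(x^{2} + x\right) = \left(6 + x\right) \left(x + x^{2}\right)$)
$E{\left(g,r \right)} = - \frac{2 \left(g + r\right)}{5 + g}$ ($E{\left(g,r \right)} = - 2 \frac{r + g}{5 + g} = - 2 \frac{g + r}{5 + g} = - \frac{2 \left(g + r\right)}{5 + g}$)
$E{\left(d{\left(-1 \right)},-16 \right)} 1 = \frac{2 \left(- \left(-1\right) \left(6 + \left(-1\right)^{2} + 7 \left(-1\right)\right) - -16\right)}{5 - \left(6 + \left(-1\right)^{2} + 7 \left(-1\right)\right)} 1 = \frac{2 \left(- \left(-1\right) \left(6 + 1 - 7\right) + 16\right)}{5 - \left(6 + 1 - 7\right)} 1 = \frac{2 \left(- \left(-1\right) 0 + 16\right)}{5 - 0} \cdot 1 = \frac{2 \left(\left(-1\right) 0 + 16\right)}{5 + 0} \cdot 1 = \frac{2 \left(0 + 16\right)}{5} \cdot 1 = 2 \cdot \frac{1}{5} \cdot 16 \cdot 1 = \frac{32}{5} \cdot 1 = \frac{32}{5}$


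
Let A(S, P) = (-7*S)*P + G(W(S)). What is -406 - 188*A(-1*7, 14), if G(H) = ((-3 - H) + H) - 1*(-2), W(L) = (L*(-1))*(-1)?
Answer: -129186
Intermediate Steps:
W(L) = L (W(L) = -L*(-1) = L)
G(H) = -1 (G(H) = -3 + 2 = -1)
A(S, P) = -1 - 7*P*S (A(S, P) = (-7*S)*P - 1 = -7*P*S - 1 = -1 - 7*P*S)
-406 - 188*A(-1*7, 14) = -406 - 188*(-1 - 7*14*(-1*7)) = -406 - 188*(-1 - 7*14*(-7)) = -406 - 188*(-1 + 686) = -406 - 188*685 = -406 - 128780 = -129186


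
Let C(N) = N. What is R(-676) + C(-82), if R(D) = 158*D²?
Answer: 72202126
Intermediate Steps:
R(-676) + C(-82) = 158*(-676)² - 82 = 158*456976 - 82 = 72202208 - 82 = 72202126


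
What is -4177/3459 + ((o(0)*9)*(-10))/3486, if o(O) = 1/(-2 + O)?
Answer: -4801789/4019358 ≈ -1.1947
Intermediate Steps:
-4177/3459 + ((o(0)*9)*(-10))/3486 = -4177/3459 + ((9/(-2 + 0))*(-10))/3486 = -4177*1/3459 + ((9/(-2))*(-10))*(1/3486) = -4177/3459 + (-½*9*(-10))*(1/3486) = -4177/3459 - 9/2*(-10)*(1/3486) = -4177/3459 + 45*(1/3486) = -4177/3459 + 15/1162 = -4801789/4019358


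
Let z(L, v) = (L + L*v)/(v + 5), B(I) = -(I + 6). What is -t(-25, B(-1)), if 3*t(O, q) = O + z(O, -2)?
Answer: 50/9 ≈ 5.5556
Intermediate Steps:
B(I) = -6 - I (B(I) = -(6 + I) = -6 - I)
z(L, v) = (L + L*v)/(5 + v)
t(O, q) = 2*O/9 (t(O, q) = (O + O*(1 - 2)/(5 - 2))/3 = (O + O*(-1)/3)/3 = (O + O*(1/3)*(-1))/3 = (O - O/3)/3 = (2*O/3)/3 = 2*O/9)
-t(-25, B(-1)) = -2*(-25)/9 = -1*(-50/9) = 50/9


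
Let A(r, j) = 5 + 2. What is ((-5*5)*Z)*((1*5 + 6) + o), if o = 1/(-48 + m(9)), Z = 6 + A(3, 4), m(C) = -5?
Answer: -189150/53 ≈ -3568.9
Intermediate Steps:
A(r, j) = 7
Z = 13 (Z = 6 + 7 = 13)
o = -1/53 (o = 1/(-48 - 5) = 1/(-53) = -1/53 ≈ -0.018868)
((-5*5)*Z)*((1*5 + 6) + o) = (-5*5*13)*((1*5 + 6) - 1/53) = (-25*13)*((5 + 6) - 1/53) = -325*(11 - 1/53) = -325*582/53 = -189150/53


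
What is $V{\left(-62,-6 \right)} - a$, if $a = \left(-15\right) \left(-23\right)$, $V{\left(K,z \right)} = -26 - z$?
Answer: $-365$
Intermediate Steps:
$a = 345$
$V{\left(-62,-6 \right)} - a = \left(-26 - -6\right) - 345 = \left(-26 + 6\right) - 345 = -20 - 345 = -365$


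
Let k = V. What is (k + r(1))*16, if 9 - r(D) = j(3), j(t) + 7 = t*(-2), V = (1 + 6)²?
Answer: 1136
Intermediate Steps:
V = 49 (V = 7² = 49)
j(t) = -7 - 2*t (j(t) = -7 + t*(-2) = -7 - 2*t)
r(D) = 22 (r(D) = 9 - (-7 - 2*3) = 9 - (-7 - 6) = 9 - 1*(-13) = 9 + 13 = 22)
k = 49
(k + r(1))*16 = (49 + 22)*16 = 71*16 = 1136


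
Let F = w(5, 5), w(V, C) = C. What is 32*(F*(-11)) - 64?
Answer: -1824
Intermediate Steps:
F = 5
32*(F*(-11)) - 64 = 32*(5*(-11)) - 64 = 32*(-55) - 64 = -1760 - 64 = -1824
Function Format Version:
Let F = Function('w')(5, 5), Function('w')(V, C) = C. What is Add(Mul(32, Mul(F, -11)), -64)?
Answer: -1824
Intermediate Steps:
F = 5
Add(Mul(32, Mul(F, -11)), -64) = Add(Mul(32, Mul(5, -11)), -64) = Add(Mul(32, -55), -64) = Add(-1760, -64) = -1824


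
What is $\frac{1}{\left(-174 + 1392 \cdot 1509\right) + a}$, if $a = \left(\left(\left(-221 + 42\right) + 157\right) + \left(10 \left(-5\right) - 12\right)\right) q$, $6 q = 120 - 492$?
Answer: $\frac{1}{2105562} \approx 4.7493 \cdot 10^{-7}$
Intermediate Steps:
$q = -62$ ($q = \frac{120 - 492}{6} = \frac{1}{6} \left(-372\right) = -62$)
$a = 5208$ ($a = \left(\left(\left(-221 + 42\right) + 157\right) + \left(10 \left(-5\right) - 12\right)\right) \left(-62\right) = \left(\left(-179 + 157\right) - 62\right) \left(-62\right) = \left(-22 - 62\right) \left(-62\right) = \left(-84\right) \left(-62\right) = 5208$)
$\frac{1}{\left(-174 + 1392 \cdot 1509\right) + a} = \frac{1}{\left(-174 + 1392 \cdot 1509\right) + 5208} = \frac{1}{\left(-174 + 2100528\right) + 5208} = \frac{1}{2100354 + 5208} = \frac{1}{2105562}$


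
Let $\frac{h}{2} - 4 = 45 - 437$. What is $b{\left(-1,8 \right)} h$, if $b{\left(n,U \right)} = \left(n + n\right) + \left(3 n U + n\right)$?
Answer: $20952$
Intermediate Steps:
$b{\left(n,U \right)} = 3 n + 3 U n$ ($b{\left(n,U \right)} = 2 n + \left(3 U n + n\right) = 2 n + \left(n + 3 U n\right) = 3 n + 3 U n$)
$h = -776$ ($h = 8 + 2 \left(45 - 437\right) = 8 + 2 \left(-392\right) = 8 - 784 = -776$)
$b{\left(-1,8 \right)} h = 3 \left(-1\right) \left(1 + 8\right) \left(-776\right) = 3 \left(-1\right) 9 \left(-776\right) = \left(-27\right) \left(-776\right) = 20952$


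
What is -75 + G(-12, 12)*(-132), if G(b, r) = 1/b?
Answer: -64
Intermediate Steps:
-75 + G(-12, 12)*(-132) = -75 - 132/(-12) = -75 - 1/12*(-132) = -75 + 11 = -64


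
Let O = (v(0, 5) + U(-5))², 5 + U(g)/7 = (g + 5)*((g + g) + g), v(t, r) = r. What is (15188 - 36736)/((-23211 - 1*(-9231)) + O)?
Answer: 5387/3270 ≈ 1.6474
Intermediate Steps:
U(g) = -35 + 21*g*(5 + g) (U(g) = -35 + 7*((g + 5)*((g + g) + g)) = -35 + 7*((5 + g)*(2*g + g)) = -35 + 7*((5 + g)*(3*g)) = -35 + 7*(3*g*(5 + g)) = -35 + 21*g*(5 + g))
O = 900 (O = (5 + (-35 + 21*(-5)² + 105*(-5)))² = (5 + (-35 + 21*25 - 525))² = (5 + (-35 + 525 - 525))² = (5 - 35)² = (-30)² = 900)
(15188 - 36736)/((-23211 - 1*(-9231)) + O) = (15188 - 36736)/((-23211 - 1*(-9231)) + 900) = -21548/((-23211 + 9231) + 900) = -21548/(-13980 + 900) = -21548/(-13080) = -21548*(-1/13080) = 5387/3270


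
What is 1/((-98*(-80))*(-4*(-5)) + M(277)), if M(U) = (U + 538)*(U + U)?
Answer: 1/608310 ≈ 1.6439e-6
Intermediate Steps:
M(U) = 2*U*(538 + U) (M(U) = (538 + U)*(2*U) = 2*U*(538 + U))
1/((-98*(-80))*(-4*(-5)) + M(277)) = 1/((-98*(-80))*(-4*(-5)) + 2*277*(538 + 277)) = 1/(7840*20 + 2*277*815) = 1/(156800 + 451510) = 1/608310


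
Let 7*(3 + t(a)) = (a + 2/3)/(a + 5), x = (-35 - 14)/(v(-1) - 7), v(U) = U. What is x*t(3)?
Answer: -3451/192 ≈ -17.974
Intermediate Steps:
x = 49/8 (x = (-35 - 14)/(-1 - 7) = -49/(-8) = -49*(-⅛) = 49/8 ≈ 6.1250)
t(a) = -3 + (⅔ + a)/(7*(5 + a)) (t(a) = -3 + ((a + 2/3)/(a + 5))/7 = -3 + ((a + 2*(⅓))/(5 + a))/7 = -3 + ((a + ⅔)/(5 + a))/7 = -3 + ((⅔ + a)/(5 + a))/7 = -3 + (⅔ + a)/(7*(5 + a)))
x*t(3) = 49*((-313 - 60*3)/(21*(5 + 3)))/8 = 49*((1/21)*(-313 - 180)/8)/8 = 49*((1/21)*(⅛)*(-493))/8 = (49/8)*(-493/168) = -3451/192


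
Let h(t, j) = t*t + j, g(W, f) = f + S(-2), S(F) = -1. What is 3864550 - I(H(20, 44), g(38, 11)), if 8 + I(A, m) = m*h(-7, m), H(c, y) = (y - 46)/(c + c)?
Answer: 3863968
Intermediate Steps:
g(W, f) = -1 + f (g(W, f) = f - 1 = -1 + f)
h(t, j) = j + t² (h(t, j) = t² + j = j + t²)
H(c, y) = (-46 + y)/(2*c) (H(c, y) = (-46 + y)/((2*c)) = (-46 + y)*(1/(2*c)) = (-46 + y)/(2*c))
I(A, m) = -8 + m*(49 + m) (I(A, m) = -8 + m*(m + (-7)²) = -8 + m*(m + 49) = -8 + m*(49 + m))
3864550 - I(H(20, 44), g(38, 11)) = 3864550 - (-8 + (-1 + 11)*(49 + (-1 + 11))) = 3864550 - (-8 + 10*(49 + 10)) = 3864550 - (-8 + 10*59) = 3864550 - (-8 + 590) = 3864550 - 1*582 = 3864550 - 582 = 3863968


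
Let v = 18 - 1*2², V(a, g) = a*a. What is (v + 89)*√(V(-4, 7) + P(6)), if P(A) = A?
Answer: 103*√22 ≈ 483.11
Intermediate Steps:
V(a, g) = a²
v = 14 (v = 18 - 1*4 = 18 - 4 = 14)
(v + 89)*√(V(-4, 7) + P(6)) = (14 + 89)*√((-4)² + 6) = 103*√(16 + 6) = 103*√22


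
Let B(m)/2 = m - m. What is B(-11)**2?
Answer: 0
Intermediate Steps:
B(m) = 0 (B(m) = 2*(m - m) = 2*0 = 0)
B(-11)**2 = 0**2 = 0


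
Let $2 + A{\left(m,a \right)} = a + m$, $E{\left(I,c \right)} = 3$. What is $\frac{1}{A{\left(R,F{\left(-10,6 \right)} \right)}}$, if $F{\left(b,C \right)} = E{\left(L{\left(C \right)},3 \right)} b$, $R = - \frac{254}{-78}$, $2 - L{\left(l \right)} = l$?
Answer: $- \frac{39}{1121} \approx -0.03479$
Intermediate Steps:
$L{\left(l \right)} = 2 - l$
$R = \frac{127}{39}$ ($R = \left(-254\right) \left(- \frac{1}{78}\right) = \frac{127}{39} \approx 3.2564$)
$F{\left(b,C \right)} = 3 b$
$A{\left(m,a \right)} = -2 + a + m$ ($A{\left(m,a \right)} = -2 + \left(a + m\right) = -2 + a + m$)
$\frac{1}{A{\left(R,F{\left(-10,6 \right)} \right)}} = \frac{1}{-2 + 3 \left(-10\right) + \frac{127}{39}} = \frac{1}{-2 - 30 + \frac{127}{39}} = \frac{1}{- \frac{1121}{39}} = - \frac{39}{1121}$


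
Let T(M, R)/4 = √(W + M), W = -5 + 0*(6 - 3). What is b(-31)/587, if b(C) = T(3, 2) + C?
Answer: -31/587 + 4*I*√2/587 ≈ -0.052811 + 0.0096369*I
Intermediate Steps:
W = -5 (W = -5 + 0*3 = -5 + 0 = -5)
T(M, R) = 4*√(-5 + M)
b(C) = C + 4*I*√2 (b(C) = 4*√(-5 + 3) + C = 4*√(-2) + C = 4*(I*√2) + C = 4*I*√2 + C = C + 4*I*√2)
b(-31)/587 = (-31 + 4*I*√2)/587 = (-31 + 4*I*√2)*(1/587) = -31/587 + 4*I*√2/587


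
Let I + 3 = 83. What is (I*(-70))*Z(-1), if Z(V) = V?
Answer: 5600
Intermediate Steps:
I = 80 (I = -3 + 83 = 80)
(I*(-70))*Z(-1) = (80*(-70))*(-1) = -5600*(-1) = 5600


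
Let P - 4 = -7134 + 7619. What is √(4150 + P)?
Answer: √4639 ≈ 68.110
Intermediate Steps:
P = 489 (P = 4 + (-7134 + 7619) = 4 + 485 = 489)
√(4150 + P) = √(4150 + 489) = √4639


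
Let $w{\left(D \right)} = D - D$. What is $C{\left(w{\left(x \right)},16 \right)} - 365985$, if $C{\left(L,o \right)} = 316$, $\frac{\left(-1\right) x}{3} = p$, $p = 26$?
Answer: $-365669$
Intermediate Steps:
$x = -78$ ($x = \left(-3\right) 26 = -78$)
$w{\left(D \right)} = 0$
$C{\left(w{\left(x \right)},16 \right)} - 365985 = 316 - 365985 = -365669$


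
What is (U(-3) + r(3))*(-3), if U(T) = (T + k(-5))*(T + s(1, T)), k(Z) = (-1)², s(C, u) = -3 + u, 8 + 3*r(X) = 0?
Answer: -46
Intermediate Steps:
r(X) = -8/3 (r(X) = -8/3 + (⅓)*0 = -8/3 + 0 = -8/3)
k(Z) = 1
U(T) = (1 + T)*(-3 + 2*T) (U(T) = (T + 1)*(T + (-3 + T)) = (1 + T)*(-3 + 2*T))
(U(-3) + r(3))*(-3) = ((-3 - 1*(-3) + 2*(-3)²) - 8/3)*(-3) = ((-3 + 3 + 2*9) - 8/3)*(-3) = ((-3 + 3 + 18) - 8/3)*(-3) = (18 - 8/3)*(-3) = (46/3)*(-3) = -46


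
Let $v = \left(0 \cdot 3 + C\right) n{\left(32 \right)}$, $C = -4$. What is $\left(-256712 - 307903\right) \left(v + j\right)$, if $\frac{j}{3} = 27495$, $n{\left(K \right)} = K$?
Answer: $-46499997555$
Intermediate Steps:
$j = 82485$ ($j = 3 \cdot 27495 = 82485$)
$v = -128$ ($v = \left(0 \cdot 3 - 4\right) 32 = \left(0 - 4\right) 32 = \left(-4\right) 32 = -128$)
$\left(-256712 - 307903\right) \left(v + j\right) = \left(-256712 - 307903\right) \left(-128 + 82485\right) = \left(-564615\right) 82357 = -46499997555$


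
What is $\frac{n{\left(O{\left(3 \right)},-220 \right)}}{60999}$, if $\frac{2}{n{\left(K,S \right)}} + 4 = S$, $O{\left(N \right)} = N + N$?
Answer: $- \frac{1}{6831888} \approx -1.4637 \cdot 10^{-7}$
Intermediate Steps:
$O{\left(N \right)} = 2 N$
$n{\left(K,S \right)} = \frac{2}{-4 + S}$
$\frac{n{\left(O{\left(3 \right)},-220 \right)}}{60999} = \frac{2 \frac{1}{-4 - 220}}{60999} = \frac{2}{-224} \cdot \frac{1}{60999} = 2 \left(- \frac{1}{224}\right) \frac{1}{60999} = \left(- \frac{1}{112}\right) \frac{1}{60999} = - \frac{1}{6831888}$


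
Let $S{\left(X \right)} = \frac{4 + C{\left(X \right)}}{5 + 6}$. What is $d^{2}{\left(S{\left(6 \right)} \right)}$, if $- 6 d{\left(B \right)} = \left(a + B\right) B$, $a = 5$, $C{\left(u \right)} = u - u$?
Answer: $\frac{13924}{131769} \approx 0.10567$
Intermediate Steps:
$C{\left(u \right)} = 0$
$S{\left(X \right)} = \frac{4}{11}$ ($S{\left(X \right)} = \frac{4 + 0}{5 + 6} = \frac{4}{11}$)
$d{\left(B \right)} = - \frac{B \left(5 + B\right)}{6}$ ($d{\left(B \right)} = - \frac{\left(5 + B\right) B}{6} = - \frac{B \left(5 + B\right)}{6}$)
$d^{2}{\left(S{\left(6 \right)} \right)} = \left(\left(- \frac{1}{6}\right) \frac{4}{11} \left(5 + \frac{4}{11}\right)\right)^{2} = \left(\left(- \frac{1}{6}\right) \frac{4}{11} \cdot \frac{59}{11}\right)^{2} = \left(- \frac{118}{363}\right)^{2} = \frac{13924}{131769}$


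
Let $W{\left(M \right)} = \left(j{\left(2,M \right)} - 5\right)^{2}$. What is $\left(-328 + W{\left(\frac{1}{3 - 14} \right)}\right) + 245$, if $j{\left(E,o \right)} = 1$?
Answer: $-67$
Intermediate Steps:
$W{\left(M \right)} = 16$ ($W{\left(M \right)} = \left(1 - 5\right)^{2} = \left(-4\right)^{2} = 16$)
$\left(-328 + W{\left(\frac{1}{3 - 14} \right)}\right) + 245 = \left(-328 + 16\right) + 245 = -312 + 245 = -67$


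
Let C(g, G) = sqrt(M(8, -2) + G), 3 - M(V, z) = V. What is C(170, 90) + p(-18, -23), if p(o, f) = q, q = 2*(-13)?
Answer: -26 + sqrt(85) ≈ -16.780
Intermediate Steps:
M(V, z) = 3 - V
C(g, G) = sqrt(-5 + G) (C(g, G) = sqrt((3 - 1*8) + G) = sqrt((3 - 8) + G) = sqrt(-5 + G))
q = -26
p(o, f) = -26
C(170, 90) + p(-18, -23) = sqrt(-5 + 90) - 26 = sqrt(85) - 26 = -26 + sqrt(85)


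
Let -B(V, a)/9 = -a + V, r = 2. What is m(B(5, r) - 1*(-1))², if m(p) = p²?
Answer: 456976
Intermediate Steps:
B(V, a) = -9*V + 9*a (B(V, a) = -9*(-a + V) = -9*(V - a) = -9*V + 9*a)
m(B(5, r) - 1*(-1))² = (((-9*5 + 9*2) - 1*(-1))²)² = (((-45 + 18) + 1)²)² = ((-27 + 1)²)² = ((-26)²)² = 676² = 456976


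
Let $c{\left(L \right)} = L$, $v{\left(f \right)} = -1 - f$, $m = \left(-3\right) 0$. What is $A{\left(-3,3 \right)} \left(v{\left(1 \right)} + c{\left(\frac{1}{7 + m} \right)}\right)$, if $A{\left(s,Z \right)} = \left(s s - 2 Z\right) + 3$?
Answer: $- \frac{78}{7} \approx -11.143$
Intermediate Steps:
$A{\left(s,Z \right)} = 3 + s^{2} - 2 Z$ ($A{\left(s,Z \right)} = \left(s^{2} - 2 Z\right) + 3 = 3 + s^{2} - 2 Z$)
$m = 0$
$A{\left(-3,3 \right)} \left(v{\left(1 \right)} + c{\left(\frac{1}{7 + m} \right)}\right) = \left(3 + \left(-3\right)^{2} - 6\right) \left(\left(-1 - 1\right) + \frac{1}{7 + 0}\right) = \left(3 + 9 - 6\right) \left(\left(-1 - 1\right) + \frac{1}{7}\right) = 6 \left(-2 + \frac{1}{7}\right) = 6 \left(- \frac{13}{7}\right) = - \frac{78}{7}$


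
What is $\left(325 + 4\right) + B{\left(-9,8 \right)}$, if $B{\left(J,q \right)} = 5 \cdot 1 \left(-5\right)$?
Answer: $304$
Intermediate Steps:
$B{\left(J,q \right)} = -25$ ($B{\left(J,q \right)} = 5 \left(-5\right) = -25$)
$\left(325 + 4\right) + B{\left(-9,8 \right)} = \left(325 + 4\right) - 25 = 329 - 25 = 304$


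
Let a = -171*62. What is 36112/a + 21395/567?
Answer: 11464127/333963 ≈ 34.328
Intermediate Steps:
a = -10602
36112/a + 21395/567 = 36112/(-10602) + 21395/567 = 36112*(-1/10602) + 21395*(1/567) = -18056/5301 + 21395/567 = 11464127/333963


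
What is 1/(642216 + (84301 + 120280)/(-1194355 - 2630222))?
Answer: 3824577/2456204338051 ≈ 1.5571e-6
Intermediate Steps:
1/(642216 + (84301 + 120280)/(-1194355 - 2630222)) = 1/(642216 + 204581/(-3824577)) = 1/(642216 + 204581*(-1/3824577)) = 1/(642216 - 204581/3824577) = 1/(2456204338051/3824577) = 3824577/2456204338051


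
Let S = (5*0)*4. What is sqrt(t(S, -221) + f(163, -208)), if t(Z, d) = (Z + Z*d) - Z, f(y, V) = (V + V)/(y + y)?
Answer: 4*I*sqrt(2119)/163 ≈ 1.1296*I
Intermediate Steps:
f(y, V) = V/y (f(y, V) = (2*V)/((2*y)) = (2*V)*(1/(2*y)) = V/y)
S = 0 (S = 0*4 = 0)
t(Z, d) = Z*d
sqrt(t(S, -221) + f(163, -208)) = sqrt(0*(-221) - 208/163) = sqrt(0 - 208*1/163) = sqrt(0 - 208/163) = sqrt(-208/163) = 4*I*sqrt(2119)/163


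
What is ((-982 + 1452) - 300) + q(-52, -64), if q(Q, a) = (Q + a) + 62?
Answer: 116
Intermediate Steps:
q(Q, a) = 62 + Q + a
((-982 + 1452) - 300) + q(-52, -64) = ((-982 + 1452) - 300) + (62 - 52 - 64) = (470 - 300) - 54 = 170 - 54 = 116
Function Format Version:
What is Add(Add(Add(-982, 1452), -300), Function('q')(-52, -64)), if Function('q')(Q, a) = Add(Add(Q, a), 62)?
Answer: 116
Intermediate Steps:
Function('q')(Q, a) = Add(62, Q, a)
Add(Add(Add(-982, 1452), -300), Function('q')(-52, -64)) = Add(Add(Add(-982, 1452), -300), Add(62, -52, -64)) = Add(Add(470, -300), -54) = Add(170, -54) = 116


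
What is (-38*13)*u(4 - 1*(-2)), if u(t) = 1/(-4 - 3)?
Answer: 494/7 ≈ 70.571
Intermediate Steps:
u(t) = -⅐ (u(t) = 1/(-7) = -⅐)
(-38*13)*u(4 - 1*(-2)) = -38*13*(-⅐) = -494*(-⅐) = 494/7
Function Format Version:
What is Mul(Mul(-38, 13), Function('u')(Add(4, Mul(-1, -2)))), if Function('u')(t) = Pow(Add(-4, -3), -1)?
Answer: Rational(494, 7) ≈ 70.571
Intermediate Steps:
Function('u')(t) = Rational(-1, 7) (Function('u')(t) = Pow(-7, -1) = Rational(-1, 7))
Mul(Mul(-38, 13), Function('u')(Add(4, Mul(-1, -2)))) = Mul(Mul(-38, 13), Rational(-1, 7)) = Mul(-494, Rational(-1, 7)) = Rational(494, 7)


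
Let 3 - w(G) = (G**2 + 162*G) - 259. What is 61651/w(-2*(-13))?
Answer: -61651/4626 ≈ -13.327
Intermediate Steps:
w(G) = 262 - G**2 - 162*G (w(G) = 3 - ((G**2 + 162*G) - 259) = 3 - (-259 + G**2 + 162*G) = 3 + (259 - G**2 - 162*G) = 262 - G**2 - 162*G)
61651/w(-2*(-13)) = 61651/(262 - (-2*(-13))**2 - (-324)*(-13)) = 61651/(262 - 1*26**2 - 162*26) = 61651/(262 - 1*676 - 4212) = 61651/(262 - 676 - 4212) = 61651/(-4626) = 61651*(-1/4626) = -61651/4626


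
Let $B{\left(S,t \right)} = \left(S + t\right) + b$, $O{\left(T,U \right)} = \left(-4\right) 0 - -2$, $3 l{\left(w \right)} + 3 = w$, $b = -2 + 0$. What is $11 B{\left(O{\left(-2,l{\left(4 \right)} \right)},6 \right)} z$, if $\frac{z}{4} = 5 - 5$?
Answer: $0$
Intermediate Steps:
$b = -2$
$l{\left(w \right)} = -1 + \frac{w}{3}$
$O{\left(T,U \right)} = 2$ ($O{\left(T,U \right)} = 0 + 2 = 2$)
$B{\left(S,t \right)} = -2 + S + t$ ($B{\left(S,t \right)} = \left(S + t\right) - 2 = -2 + S + t$)
$z = 0$ ($z = 4 \left(5 - 5\right) = 4 \cdot 0 = 0$)
$11 B{\left(O{\left(-2,l{\left(4 \right)} \right)},6 \right)} z = 11 \left(-2 + 2 + 6\right) 0 = 11 \cdot 6 \cdot 0 = 66 \cdot 0 = 0$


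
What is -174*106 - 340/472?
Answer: -2176477/118 ≈ -18445.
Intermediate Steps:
-174*106 - 340/472 = -18444 - 340*1/472 = -18444 - 85/118 = -2176477/118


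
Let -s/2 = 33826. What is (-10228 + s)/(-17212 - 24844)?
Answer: 9735/5257 ≈ 1.8518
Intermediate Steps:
s = -67652 (s = -2*33826 = -67652)
(-10228 + s)/(-17212 - 24844) = (-10228 - 67652)/(-17212 - 24844) = -77880/(-42056) = -77880*(-1/42056) = 9735/5257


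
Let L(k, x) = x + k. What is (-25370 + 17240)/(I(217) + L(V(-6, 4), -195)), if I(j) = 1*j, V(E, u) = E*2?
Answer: -813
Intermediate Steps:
V(E, u) = 2*E
L(k, x) = k + x
I(j) = j
(-25370 + 17240)/(I(217) + L(V(-6, 4), -195)) = (-25370 + 17240)/(217 + (2*(-6) - 195)) = -8130/(217 + (-12 - 195)) = -8130/(217 - 207) = -8130/10 = -8130*⅒ = -813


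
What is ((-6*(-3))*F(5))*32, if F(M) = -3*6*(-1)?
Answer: 10368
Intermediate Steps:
F(M) = 18 (F(M) = -18*(-1) = 18)
((-6*(-3))*F(5))*32 = (-6*(-3)*18)*32 = (18*18)*32 = 324*32 = 10368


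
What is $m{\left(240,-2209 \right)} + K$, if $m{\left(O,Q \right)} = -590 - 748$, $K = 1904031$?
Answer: $1902693$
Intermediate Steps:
$m{\left(O,Q \right)} = -1338$
$m{\left(240,-2209 \right)} + K = -1338 + 1904031 = 1902693$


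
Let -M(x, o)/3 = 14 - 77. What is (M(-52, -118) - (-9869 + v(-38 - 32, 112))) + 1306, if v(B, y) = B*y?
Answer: 19204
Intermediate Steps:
M(x, o) = 189 (M(x, o) = -3*(14 - 77) = -3*(-63) = 189)
(M(-52, -118) - (-9869 + v(-38 - 32, 112))) + 1306 = (189 - (-9869 + (-38 - 32)*112)) + 1306 = (189 - (-9869 - 70*112)) + 1306 = (189 - (-9869 - 7840)) + 1306 = (189 - 1*(-17709)) + 1306 = (189 + 17709) + 1306 = 17898 + 1306 = 19204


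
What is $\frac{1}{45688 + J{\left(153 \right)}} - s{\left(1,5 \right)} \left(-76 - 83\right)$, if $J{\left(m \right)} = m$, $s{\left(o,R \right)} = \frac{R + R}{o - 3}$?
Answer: $- \frac{36443594}{45841} \approx -795.0$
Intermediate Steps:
$s{\left(o,R \right)} = \frac{2 R}{-3 + o}$
$\frac{1}{45688 + J{\left(153 \right)}} - s{\left(1,5 \right)} \left(-76 - 83\right) = \frac{1}{45688 + 153} - 2 \cdot 5 \frac{1}{-3 + 1} \left(-76 - 83\right) = \frac{1}{45841} - 2 \cdot 5 \frac{1}{-2} \left(-159\right) = \frac{1}{45841} - 2 \cdot 5 \left(- \frac{1}{2}\right) \left(-159\right) = \frac{1}{45841} - \left(-5\right) \left(-159\right) = \frac{1}{45841} - 795 = - \frac{36443594}{45841}$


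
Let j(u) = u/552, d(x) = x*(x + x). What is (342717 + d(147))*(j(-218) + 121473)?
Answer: 4313008745155/92 ≈ 4.6881e+10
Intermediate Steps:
d(x) = 2*x² (d(x) = x*(2*x) = 2*x²)
j(u) = u/552 (j(u) = u*(1/552) = u/552)
(342717 + d(147))*(j(-218) + 121473) = (342717 + 2*147²)*((1/552)*(-218) + 121473) = (342717 + 2*21609)*(-109/276 + 121473) = (342717 + 43218)*(33526439/276) = 385935*(33526439/276) = 4313008745155/92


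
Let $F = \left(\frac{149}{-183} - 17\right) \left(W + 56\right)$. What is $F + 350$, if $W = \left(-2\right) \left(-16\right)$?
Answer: $- \frac{222830}{183} \approx -1217.7$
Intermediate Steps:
$W = 32$
$F = - \frac{286880}{183}$ ($F = \left(\frac{149}{-183} - 17\right) \left(32 + 56\right) = \left(149 \left(- \frac{1}{183}\right) - 17\right) 88 = \left(- \frac{149}{183} - 17\right) 88 = \left(- \frac{3260}{183}\right) 88 = - \frac{286880}{183} \approx -1567.7$)
$F + 350 = - \frac{286880}{183} + 350 = - \frac{222830}{183}$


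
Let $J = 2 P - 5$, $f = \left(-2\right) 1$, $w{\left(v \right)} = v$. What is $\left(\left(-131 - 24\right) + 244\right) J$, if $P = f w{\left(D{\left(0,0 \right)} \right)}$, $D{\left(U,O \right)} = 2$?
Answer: $-1157$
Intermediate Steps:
$f = -2$
$P = -4$ ($P = \left(-2\right) 2 = -4$)
$J = -13$ ($J = 2 \left(-4\right) - 5 = -8 - 5 = -13$)
$\left(\left(-131 - 24\right) + 244\right) J = \left(\left(-131 - 24\right) + 244\right) \left(-13\right) = \left(-155 + 244\right) \left(-13\right) = 89 \left(-13\right) = -1157$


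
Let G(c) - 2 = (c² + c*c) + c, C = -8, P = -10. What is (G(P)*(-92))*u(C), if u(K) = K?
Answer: 141312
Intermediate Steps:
G(c) = 2 + c + 2*c² (G(c) = 2 + ((c² + c*c) + c) = 2 + ((c² + c²) + c) = 2 + (2*c² + c) = 2 + (c + 2*c²) = 2 + c + 2*c²)
(G(P)*(-92))*u(C) = ((2 - 10 + 2*(-10)²)*(-92))*(-8) = ((2 - 10 + 2*100)*(-92))*(-8) = ((2 - 10 + 200)*(-92))*(-8) = (192*(-92))*(-8) = -17664*(-8) = 141312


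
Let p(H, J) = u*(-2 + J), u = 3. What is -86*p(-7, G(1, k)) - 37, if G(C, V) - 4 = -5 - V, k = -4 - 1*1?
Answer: -553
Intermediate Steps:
k = -5 (k = -4 - 1 = -5)
G(C, V) = -1 - V (G(C, V) = 4 + (-5 - V) = -1 - V)
p(H, J) = -6 + 3*J (p(H, J) = 3*(-2 + J) = -6 + 3*J)
-86*p(-7, G(1, k)) - 37 = -86*(-6 + 3*(-1 - 1*(-5))) - 37 = -86*(-6 + 3*(-1 + 5)) - 37 = -86*(-6 + 3*4) - 37 = -86*(-6 + 12) - 37 = -86*6 - 37 = -516 - 37 = -553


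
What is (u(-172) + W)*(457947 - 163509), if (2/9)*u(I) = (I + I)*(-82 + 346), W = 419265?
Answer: 3118981734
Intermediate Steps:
u(I) = 2376*I (u(I) = 9*((I + I)*(-82 + 346))/2 = 9*((2*I)*264)/2 = 9*(528*I)/2 = 2376*I)
(u(-172) + W)*(457947 - 163509) = (2376*(-172) + 419265)*(457947 - 163509) = (-408672 + 419265)*294438 = 10593*294438 = 3118981734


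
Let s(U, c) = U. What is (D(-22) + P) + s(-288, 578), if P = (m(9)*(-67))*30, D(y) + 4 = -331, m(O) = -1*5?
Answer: 9427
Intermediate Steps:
m(O) = -5
D(y) = -335 (D(y) = -4 - 331 = -335)
P = 10050 (P = -5*(-67)*30 = 335*30 = 10050)
(D(-22) + P) + s(-288, 578) = (-335 + 10050) - 288 = 9715 - 288 = 9427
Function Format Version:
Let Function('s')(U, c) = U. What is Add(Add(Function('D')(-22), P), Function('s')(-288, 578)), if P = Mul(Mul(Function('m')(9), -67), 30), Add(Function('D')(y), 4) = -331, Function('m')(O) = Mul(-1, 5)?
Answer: 9427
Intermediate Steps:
Function('m')(O) = -5
Function('D')(y) = -335 (Function('D')(y) = Add(-4, -331) = -335)
P = 10050 (P = Mul(Mul(-5, -67), 30) = Mul(335, 30) = 10050)
Add(Add(Function('D')(-22), P), Function('s')(-288, 578)) = Add(Add(-335, 10050), -288) = Add(9715, -288) = 9427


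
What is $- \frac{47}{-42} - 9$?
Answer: $- \frac{331}{42} \approx -7.881$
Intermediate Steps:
$- \frac{47}{-42} - 9 = \left(-47\right) \left(- \frac{1}{42}\right) - 9 = \frac{47}{42} - 9 = - \frac{331}{42}$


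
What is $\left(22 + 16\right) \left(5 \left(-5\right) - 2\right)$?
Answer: $-1026$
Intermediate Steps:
$\left(22 + 16\right) \left(5 \left(-5\right) - 2\right) = 38 \left(-25 - 2\right) = 38 \left(-27\right) = -1026$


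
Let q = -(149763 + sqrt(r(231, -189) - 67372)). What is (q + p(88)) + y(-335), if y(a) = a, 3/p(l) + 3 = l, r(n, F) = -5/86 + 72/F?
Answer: -12758327/85 - 5*I*sqrt(8789774910)/1806 ≈ -1.501e+5 - 259.56*I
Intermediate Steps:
r(n, F) = -5/86 + 72/F (r(n, F) = -5*1/86 + 72/F = -5/86 + 72/F)
p(l) = 3/(-3 + l)
q = -149763 - 5*I*sqrt(8789774910)/1806 (q = -(149763 + sqrt((-5/86 + 72/(-189)) - 67372)) = -(149763 + sqrt((-5/86 + 72*(-1/189)) - 67372)) = -(149763 + sqrt((-5/86 - 8/21) - 67372)) = -(149763 + sqrt(-793/1806 - 67372)) = -(149763 + sqrt(-121674625/1806)) = -(149763 + 5*I*sqrt(8789774910)/1806) = -149763 - 5*I*sqrt(8789774910)/1806 ≈ -1.4976e+5 - 259.56*I)
(q + p(88)) + y(-335) = ((-149763 - 5*I*sqrt(8789774910)/1806) + 3/(-3 + 88)) - 335 = ((-149763 - 5*I*sqrt(8789774910)/1806) + 3/85) - 335 = (-12729852/85 - 5*I*sqrt(8789774910)/1806) - 335 = -12758327/85 - 5*I*sqrt(8789774910)/1806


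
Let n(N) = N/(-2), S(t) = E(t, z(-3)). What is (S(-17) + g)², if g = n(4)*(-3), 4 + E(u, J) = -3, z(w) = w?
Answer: 1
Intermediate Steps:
E(u, J) = -7 (E(u, J) = -4 - 3 = -7)
S(t) = -7
n(N) = -N/2 (n(N) = N*(-½) = -N/2)
g = 6 (g = -½*4*(-3) = -2*(-3) = 6)
(S(-17) + g)² = (-7 + 6)² = (-1)² = 1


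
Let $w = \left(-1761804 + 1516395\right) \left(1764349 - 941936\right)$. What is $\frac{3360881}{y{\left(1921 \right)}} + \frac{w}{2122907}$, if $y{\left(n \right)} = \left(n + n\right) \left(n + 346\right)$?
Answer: $- \frac{1757873302434612371}{18490125109298} \approx -95071.0$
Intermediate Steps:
$w = -201827551917$ ($w = \left(-245409\right) 822413 = -201827551917$)
$y{\left(n \right)} = 2 n \left(346 + n\right)$
$\frac{3360881}{y{\left(1921 \right)}} + \frac{w}{2122907} = \frac{3360881}{2 \cdot 1921 \left(346 + 1921\right)} - \frac{201827551917}{2122907} = \frac{3360881}{2 \cdot 1921 \cdot 2267} - \frac{201827551917}{2122907} = \frac{3360881}{8709814} - \frac{201827551917}{2122907} = - \frac{1757873302434612371}{18490125109298}$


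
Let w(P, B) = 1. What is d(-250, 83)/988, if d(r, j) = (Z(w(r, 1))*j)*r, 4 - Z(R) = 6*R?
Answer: 10375/247 ≈ 42.004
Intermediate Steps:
Z(R) = 4 - 6*R
d(r, j) = -2*j*r (d(r, j) = ((4 - 6*1)*j)*r = ((4 - 6)*j)*r = (-2*j)*r = -2*j*r)
d(-250, 83)/988 = -2*83*(-250)/988 = 41500*(1/988) = 10375/247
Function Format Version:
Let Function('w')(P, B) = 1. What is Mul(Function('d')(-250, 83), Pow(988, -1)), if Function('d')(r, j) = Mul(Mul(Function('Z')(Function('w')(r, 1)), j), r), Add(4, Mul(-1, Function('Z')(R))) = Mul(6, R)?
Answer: Rational(10375, 247) ≈ 42.004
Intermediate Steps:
Function('Z')(R) = Add(4, Mul(-6, R)) (Function('Z')(R) = Add(4, Mul(-1, Mul(6, R))) = Add(4, Mul(-6, R)))
Function('d')(r, j) = Mul(-2, j, r) (Function('d')(r, j) = Mul(Mul(Add(4, Mul(-6, 1)), j), r) = Mul(Mul(Add(4, -6), j), r) = Mul(Mul(-2, j), r) = Mul(-2, j, r))
Mul(Function('d')(-250, 83), Pow(988, -1)) = Mul(Mul(-2, 83, -250), Pow(988, -1)) = Mul(41500, Rational(1, 988)) = Rational(10375, 247)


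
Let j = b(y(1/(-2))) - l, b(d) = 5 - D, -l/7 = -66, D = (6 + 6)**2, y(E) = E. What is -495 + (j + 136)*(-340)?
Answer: 157605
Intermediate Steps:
D = 144 (D = 12**2 = 144)
l = 462 (l = -7*(-66) = 462)
b(d) = -139 (b(d) = 5 - 1*144 = 5 - 144 = -139)
j = -601 (j = -139 - 1*462 = -139 - 462 = -601)
-495 + (j + 136)*(-340) = -495 + (-601 + 136)*(-340) = -495 - 465*(-340) = -495 + 158100 = 157605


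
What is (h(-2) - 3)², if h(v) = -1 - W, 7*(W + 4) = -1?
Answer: 1/49 ≈ 0.020408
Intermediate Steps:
W = -29/7 (W = -4 + (⅐)*(-1) = -4 - ⅐ = -29/7 ≈ -4.1429)
h(v) = 22/7 (h(v) = -1 - 1*(-29/7) = -1 + 29/7 = 22/7)
(h(-2) - 3)² = (22/7 - 3)² = (⅐)² = 1/49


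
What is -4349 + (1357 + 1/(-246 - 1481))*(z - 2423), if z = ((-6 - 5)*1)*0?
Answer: -5685903297/1727 ≈ -3.2924e+6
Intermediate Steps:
z = 0 (z = -11*1*0 = -11*0 = 0)
-4349 + (1357 + 1/(-246 - 1481))*(z - 2423) = -4349 + (1357 + 1/(-246 - 1481))*(0 - 2423) = -4349 + (1357 + 1/(-1727))*(-2423) = -4349 + (1357 - 1/1727)*(-2423) = -4349 + (2343538/1727)*(-2423) = -4349 - 5678392574/1727 = -5685903297/1727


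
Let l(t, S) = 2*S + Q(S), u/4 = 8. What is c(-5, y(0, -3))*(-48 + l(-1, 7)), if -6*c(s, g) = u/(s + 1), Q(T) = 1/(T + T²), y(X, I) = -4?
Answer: -1903/42 ≈ -45.310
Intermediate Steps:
u = 32 (u = 4*8 = 32)
l(t, S) = 2*S + 1/(S*(1 + S))
c(s, g) = -16/(3*(1 + s)) (c(s, g) = -16/(3*(s + 1)) = -16/(3*(1 + s)))
c(-5, y(0, -3))*(-48 + l(-1, 7)) = (-16/(3 + 3*(-5)))*(-48 + (1 + 2*7²*(1 + 7))/(7*(1 + 7))) = (-16/(3 - 15))*(-48 + (⅐)*(1 + 2*49*8)/8) = (-16/(-12))*(-48 + (⅐)*(⅛)*(1 + 784)) = (-16*(-1/12))*(-48 + (⅐)*(⅛)*785) = 4*(-48 + 785/56)/3 = (4/3)*(-1903/56) = -1903/42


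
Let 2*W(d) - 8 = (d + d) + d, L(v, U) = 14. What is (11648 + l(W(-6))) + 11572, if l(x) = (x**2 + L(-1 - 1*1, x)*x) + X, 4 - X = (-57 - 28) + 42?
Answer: 23222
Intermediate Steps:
W(d) = 4 + 3*d/2 (W(d) = 4 + ((d + d) + d)/2 = 4 + (2*d + d)/2 = 4 + (3*d)/2 = 4 + 3*d/2)
X = 47 (X = 4 - ((-57 - 28) + 42) = 4 - (-85 + 42) = 4 - 1*(-43) = 4 + 43 = 47)
l(x) = 47 + x**2 + 14*x (l(x) = (x**2 + 14*x) + 47 = 47 + x**2 + 14*x)
(11648 + l(W(-6))) + 11572 = (11648 + (47 + (4 + (3/2)*(-6))**2 + 14*(4 + (3/2)*(-6)))) + 11572 = (11648 + (47 + (4 - 9)**2 + 14*(4 - 9))) + 11572 = (11648 + (47 + (-5)**2 + 14*(-5))) + 11572 = (11648 + (47 + 25 - 70)) + 11572 = (11648 + 2) + 11572 = 11650 + 11572 = 23222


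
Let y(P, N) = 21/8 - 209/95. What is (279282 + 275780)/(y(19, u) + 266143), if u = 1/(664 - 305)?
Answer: 22202480/10645737 ≈ 2.0856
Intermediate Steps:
u = 1/359 ≈ 0.0027855
y(P, N) = 17/40 (y(P, N) = 21*(⅛) - 209*1/95 = 21/8 - 11/5 = 17/40)
(279282 + 275780)/(y(19, u) + 266143) = (279282 + 275780)/(17/40 + 266143) = 555062/(10645737/40) = 555062*(40/10645737) = 22202480/10645737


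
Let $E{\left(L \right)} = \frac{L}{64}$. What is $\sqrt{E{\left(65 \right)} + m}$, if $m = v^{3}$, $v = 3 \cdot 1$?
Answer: $\frac{\sqrt{1793}}{8} \approx 5.293$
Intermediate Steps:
$E{\left(L \right)} = \frac{L}{64}$ ($E{\left(L \right)} = L \frac{1}{64} = \frac{L}{64}$)
$v = 3$
$m = 27$ ($m = 3^{3} = 27$)
$\sqrt{E{\left(65 \right)} + m} = \sqrt{\frac{1}{64} \cdot 65 + 27} = \sqrt{\frac{65}{64} + 27} = \sqrt{\frac{1793}{64}} = \frac{\sqrt{1793}}{8}$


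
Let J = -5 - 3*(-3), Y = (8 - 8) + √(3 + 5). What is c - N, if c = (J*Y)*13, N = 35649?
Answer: -35649 + 104*√2 ≈ -35502.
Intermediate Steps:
Y = 2*√2 (Y = 0 + √8 = 0 + 2*√2 = 2*√2 ≈ 2.8284)
J = 4 (J = -5 + 9 = 4)
c = 104*√2 (c = (4*(2*√2))*13 = (8*√2)*13 = 104*√2 ≈ 147.08)
c - N = 104*√2 - 1*35649 = 104*√2 - 35649 = -35649 + 104*√2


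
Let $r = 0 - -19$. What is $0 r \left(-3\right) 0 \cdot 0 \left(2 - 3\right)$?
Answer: $0$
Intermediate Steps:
$r = 19$ ($r = 0 + 19 = 19$)
$0 r \left(-3\right) 0 \cdot 0 \left(2 - 3\right) = 0 \cdot 19 \left(-3\right) 0 \cdot 0 \left(2 - 3\right) = 0 \cdot 0 \cdot 0 \left(-1\right) = 0 \cdot 0 \left(-1\right) = 0 \cdot 0 = 0$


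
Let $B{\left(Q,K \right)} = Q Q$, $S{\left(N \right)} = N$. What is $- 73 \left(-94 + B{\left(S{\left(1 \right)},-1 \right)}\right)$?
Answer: $6789$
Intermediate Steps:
$B{\left(Q,K \right)} = Q^{2}$
$- 73 \left(-94 + B{\left(S{\left(1 \right)},-1 \right)}\right) = - 73 \left(-94 + 1^{2}\right) = - 73 \left(-94 + 1\right) = \left(-73\right) \left(-93\right) = 6789$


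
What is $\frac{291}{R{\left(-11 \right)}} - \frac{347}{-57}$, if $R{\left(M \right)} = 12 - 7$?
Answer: $\frac{18322}{285} \approx 64.288$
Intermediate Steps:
$R{\left(M \right)} = 5$
$\frac{291}{R{\left(-11 \right)}} - \frac{347}{-57} = \frac{291}{5} - \frac{347}{-57} = 291 \cdot \frac{1}{5} - - \frac{347}{57} = \frac{291}{5} + \frac{347}{57} = \frac{18322}{285}$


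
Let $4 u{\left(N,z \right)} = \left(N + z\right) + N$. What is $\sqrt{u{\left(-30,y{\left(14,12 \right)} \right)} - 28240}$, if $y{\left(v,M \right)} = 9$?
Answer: $\frac{i \sqrt{113011}}{2} \approx 168.09 i$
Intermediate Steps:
$u{\left(N,z \right)} = \frac{N}{2} + \frac{z}{4}$ ($u{\left(N,z \right)} = \frac{\left(N + z\right) + N}{4} = \frac{z + 2 N}{4} = \frac{N}{2} + \frac{z}{4}$)
$\sqrt{u{\left(-30,y{\left(14,12 \right)} \right)} - 28240} = \sqrt{\left(\frac{1}{2} \left(-30\right) + \frac{1}{4} \cdot 9\right) - 28240} = \sqrt{\left(-15 + \frac{9}{4}\right) - 28240} = \sqrt{- \frac{51}{4} - 28240} = \sqrt{- \frac{113011}{4}} = \frac{i \sqrt{113011}}{2}$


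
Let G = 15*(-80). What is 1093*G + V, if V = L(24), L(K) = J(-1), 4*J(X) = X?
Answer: -5246401/4 ≈ -1.3116e+6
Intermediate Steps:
J(X) = X/4
L(K) = -¼ (L(K) = (¼)*(-1) = -¼)
V = -¼ ≈ -0.25000
G = -1200
1093*G + V = 1093*(-1200) - ¼ = -1311600 - ¼ = -5246401/4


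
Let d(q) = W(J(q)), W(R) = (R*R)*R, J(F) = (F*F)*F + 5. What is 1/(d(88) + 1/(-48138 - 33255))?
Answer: 81393/25759691924984467357868 ≈ 3.1597e-18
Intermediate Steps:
J(F) = 5 + F³ (J(F) = F²*F + 5 = F³ + 5 = 5 + F³)
W(R) = R³ (W(R) = R²*R = R³)
d(q) = (5 + q³)³
1/(d(88) + 1/(-48138 - 33255)) = 1/((5 + 88³)³ + 1/(-48138 - 33255)) = 1/((5 + 681472)³ + 1/(-81393)) = 1/(681477³ - 1/81393) = 1/(316485347941278333 - 1/81393) = 1/(25759691924984467357868/81393) = 81393/25759691924984467357868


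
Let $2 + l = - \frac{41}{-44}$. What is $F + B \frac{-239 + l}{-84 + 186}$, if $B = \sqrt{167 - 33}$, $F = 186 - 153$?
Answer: $33 - \frac{3521 \sqrt{134}}{1496} \approx 5.755$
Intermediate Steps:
$l = - \frac{47}{44}$ ($l = -2 - \frac{41}{-44} = -2 - - \frac{41}{44} = -2 + \frac{41}{44} = - \frac{47}{44} \approx -1.0682$)
$F = 33$
$B = \sqrt{134} \approx 11.576$
$F + B \frac{-239 + l}{-84 + 186} = 33 + \sqrt{134} \frac{-239 - \frac{47}{44}}{-84 + 186} = 33 + \sqrt{134} \left(- \frac{10563}{44 \cdot 102}\right) = 33 + \sqrt{134} \left(\left(- \frac{10563}{44}\right) \frac{1}{102}\right) = 33 + \sqrt{134} \left(- \frac{3521}{1496}\right) = 33 - \frac{3521 \sqrt{134}}{1496}$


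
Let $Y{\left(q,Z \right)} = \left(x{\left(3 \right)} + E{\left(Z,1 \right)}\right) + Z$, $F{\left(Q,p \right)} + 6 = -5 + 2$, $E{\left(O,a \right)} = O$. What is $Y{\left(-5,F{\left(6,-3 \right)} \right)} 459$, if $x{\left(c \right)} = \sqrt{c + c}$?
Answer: $-8262 + 459 \sqrt{6} \approx -7137.7$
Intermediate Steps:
$F{\left(Q,p \right)} = -9$ ($F{\left(Q,p \right)} = -6 + \left(-5 + 2\right) = -6 - 3 = -9$)
$x{\left(c \right)} = \sqrt{2} \sqrt{c}$ ($x{\left(c \right)} = \sqrt{2 c} = \sqrt{2} \sqrt{c}$)
$Y{\left(q,Z \right)} = \sqrt{6} + 2 Z$ ($Y{\left(q,Z \right)} = \left(\sqrt{2} \sqrt{3} + Z\right) + Z = \left(\sqrt{6} + Z\right) + Z = \left(Z + \sqrt{6}\right) + Z = \sqrt{6} + 2 Z$)
$Y{\left(-5,F{\left(6,-3 \right)} \right)} 459 = \left(\sqrt{6} + 2 \left(-9\right)\right) 459 = \left(\sqrt{6} - 18\right) 459 = \left(-18 + \sqrt{6}\right) 459 = -8262 + 459 \sqrt{6}$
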